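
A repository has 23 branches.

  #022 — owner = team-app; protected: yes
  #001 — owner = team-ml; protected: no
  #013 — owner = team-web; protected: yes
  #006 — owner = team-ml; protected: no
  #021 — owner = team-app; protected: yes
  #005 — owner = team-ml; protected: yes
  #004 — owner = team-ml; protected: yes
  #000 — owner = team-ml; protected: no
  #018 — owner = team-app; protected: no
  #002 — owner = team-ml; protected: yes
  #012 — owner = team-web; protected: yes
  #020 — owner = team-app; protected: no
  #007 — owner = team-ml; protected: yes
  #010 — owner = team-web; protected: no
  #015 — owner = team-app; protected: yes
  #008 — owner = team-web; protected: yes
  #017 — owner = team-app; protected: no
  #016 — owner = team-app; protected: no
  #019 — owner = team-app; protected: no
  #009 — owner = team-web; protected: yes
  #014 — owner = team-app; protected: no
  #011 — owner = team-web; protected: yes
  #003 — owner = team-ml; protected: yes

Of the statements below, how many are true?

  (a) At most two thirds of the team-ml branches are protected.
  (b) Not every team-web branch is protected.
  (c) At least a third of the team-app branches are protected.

3

(a) team-ml: |A| = 8, |A ∩ B| = 5; needs |A ∩ B| / |A| ≤ 2/3 — true.
(b) team-web: |A| = 6, |A ∩ B| = 5; needs A ⊄ B (|A ∖ B| ≥ 1) — true.
(c) team-app: |A| = 9, |A ∩ B| = 3; needs |A ∩ B| / |A| ≥ 1/3 — true.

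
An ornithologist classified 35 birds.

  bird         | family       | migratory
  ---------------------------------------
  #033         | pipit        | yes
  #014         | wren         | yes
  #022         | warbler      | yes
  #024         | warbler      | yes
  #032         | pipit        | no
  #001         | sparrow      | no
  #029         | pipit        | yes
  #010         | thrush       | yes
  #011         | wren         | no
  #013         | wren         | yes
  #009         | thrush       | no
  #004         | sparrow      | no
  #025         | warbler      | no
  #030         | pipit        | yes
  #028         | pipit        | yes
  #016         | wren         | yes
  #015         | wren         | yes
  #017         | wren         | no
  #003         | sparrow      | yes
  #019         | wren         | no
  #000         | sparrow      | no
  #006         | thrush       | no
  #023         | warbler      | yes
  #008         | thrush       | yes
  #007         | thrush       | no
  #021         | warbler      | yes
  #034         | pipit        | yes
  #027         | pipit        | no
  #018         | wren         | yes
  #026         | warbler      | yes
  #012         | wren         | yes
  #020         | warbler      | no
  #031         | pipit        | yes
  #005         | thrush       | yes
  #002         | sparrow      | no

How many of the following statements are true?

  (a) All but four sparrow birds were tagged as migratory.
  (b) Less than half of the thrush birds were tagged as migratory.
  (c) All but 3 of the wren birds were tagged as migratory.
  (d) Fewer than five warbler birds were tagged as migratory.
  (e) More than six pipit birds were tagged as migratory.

2

(a) sparrow: |A| = 5, |A ∩ B| = 1; needs |A ∖ B| = 4 — true.
(b) thrush: |A| = 6, |A ∩ B| = 3; needs |A ∩ B| < |A ∖ B| — false.
(c) wren: |A| = 9, |A ∩ B| = 6; needs |A ∖ B| = 3 — true.
(d) warbler: |A| = 7, |A ∩ B| = 5; needs |A ∩ B| < 5 — false.
(e) pipit: |A| = 8, |A ∩ B| = 6; needs |A ∩ B| > 6 — false.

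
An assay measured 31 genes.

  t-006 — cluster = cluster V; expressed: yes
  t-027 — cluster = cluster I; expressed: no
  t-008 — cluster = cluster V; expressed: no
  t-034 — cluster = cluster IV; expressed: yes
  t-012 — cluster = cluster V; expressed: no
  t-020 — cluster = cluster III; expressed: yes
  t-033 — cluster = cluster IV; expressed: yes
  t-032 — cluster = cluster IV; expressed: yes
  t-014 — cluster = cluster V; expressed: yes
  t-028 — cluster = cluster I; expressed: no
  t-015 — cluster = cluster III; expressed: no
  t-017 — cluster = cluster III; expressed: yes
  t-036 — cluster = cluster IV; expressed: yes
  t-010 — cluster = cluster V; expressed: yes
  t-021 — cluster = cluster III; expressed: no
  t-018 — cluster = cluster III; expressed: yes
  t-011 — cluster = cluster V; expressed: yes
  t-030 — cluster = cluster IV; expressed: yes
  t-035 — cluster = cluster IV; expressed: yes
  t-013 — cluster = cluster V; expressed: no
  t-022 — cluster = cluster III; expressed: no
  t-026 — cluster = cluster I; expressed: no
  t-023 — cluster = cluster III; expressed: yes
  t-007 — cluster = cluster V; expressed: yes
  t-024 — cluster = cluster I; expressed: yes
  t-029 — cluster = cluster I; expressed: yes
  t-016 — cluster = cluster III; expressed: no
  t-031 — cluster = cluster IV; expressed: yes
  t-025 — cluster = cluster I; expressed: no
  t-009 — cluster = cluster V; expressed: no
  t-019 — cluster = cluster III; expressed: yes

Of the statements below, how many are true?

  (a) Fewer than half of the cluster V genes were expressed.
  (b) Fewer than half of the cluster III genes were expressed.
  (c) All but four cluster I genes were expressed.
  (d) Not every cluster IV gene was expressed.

(a) cluster V: |A| = 9, |A ∩ B| = 5; needs |A ∩ B| < |A ∖ B| — false.
(b) cluster III: |A| = 9, |A ∩ B| = 5; needs |A ∩ B| < |A ∖ B| — false.
(c) cluster I: |A| = 6, |A ∩ B| = 2; needs |A ∖ B| = 4 — true.
(d) cluster IV: |A| = 7, |A ∩ B| = 7; needs A ⊄ B (|A ∖ B| ≥ 1) — false.

1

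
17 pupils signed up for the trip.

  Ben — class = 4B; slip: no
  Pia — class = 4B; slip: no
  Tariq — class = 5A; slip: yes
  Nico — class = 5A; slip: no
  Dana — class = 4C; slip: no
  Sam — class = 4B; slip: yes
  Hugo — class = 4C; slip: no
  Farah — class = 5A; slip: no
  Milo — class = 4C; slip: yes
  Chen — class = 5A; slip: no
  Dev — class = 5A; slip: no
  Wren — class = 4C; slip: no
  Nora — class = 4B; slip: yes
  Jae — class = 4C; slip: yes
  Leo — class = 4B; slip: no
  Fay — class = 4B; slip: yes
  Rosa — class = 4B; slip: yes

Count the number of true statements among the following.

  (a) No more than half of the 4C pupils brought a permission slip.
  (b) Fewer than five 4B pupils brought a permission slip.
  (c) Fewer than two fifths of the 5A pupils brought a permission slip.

(a) 4C: |A| = 5, |A ∩ B| = 2; needs |A ∩ B| ≤ |A ∖ B| — true.
(b) 4B: |A| = 7, |A ∩ B| = 4; needs |A ∩ B| < 5 — true.
(c) 5A: |A| = 5, |A ∩ B| = 1; needs |A ∩ B| / |A| < 2/5 — true.

3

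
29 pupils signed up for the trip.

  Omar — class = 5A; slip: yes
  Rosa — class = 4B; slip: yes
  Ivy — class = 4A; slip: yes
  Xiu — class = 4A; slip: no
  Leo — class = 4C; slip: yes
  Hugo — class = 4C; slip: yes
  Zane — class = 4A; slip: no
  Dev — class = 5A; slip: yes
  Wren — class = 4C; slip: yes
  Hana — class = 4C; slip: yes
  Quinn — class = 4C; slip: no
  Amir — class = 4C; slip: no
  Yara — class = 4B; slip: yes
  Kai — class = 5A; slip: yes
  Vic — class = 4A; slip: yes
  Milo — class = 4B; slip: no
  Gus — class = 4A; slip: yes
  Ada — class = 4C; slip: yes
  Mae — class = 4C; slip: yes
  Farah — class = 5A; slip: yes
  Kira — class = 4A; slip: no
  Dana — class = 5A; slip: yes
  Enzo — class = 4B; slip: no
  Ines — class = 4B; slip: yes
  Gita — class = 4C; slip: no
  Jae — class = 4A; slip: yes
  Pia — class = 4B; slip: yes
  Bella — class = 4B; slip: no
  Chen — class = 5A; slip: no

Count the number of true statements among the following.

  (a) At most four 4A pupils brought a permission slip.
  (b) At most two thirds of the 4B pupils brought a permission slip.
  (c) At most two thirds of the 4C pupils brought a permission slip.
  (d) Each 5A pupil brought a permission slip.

3

(a) 4A: |A| = 7, |A ∩ B| = 4; needs |A ∩ B| ≤ 4 — true.
(b) 4B: |A| = 7, |A ∩ B| = 4; needs |A ∩ B| / |A| ≤ 2/3 — true.
(c) 4C: |A| = 9, |A ∩ B| = 6; needs |A ∩ B| / |A| ≤ 2/3 — true.
(d) 5A: |A| = 6, |A ∩ B| = 5; needs A ⊆ B, i.e. every element of A is in B (|A ∖ B| = 0) — false.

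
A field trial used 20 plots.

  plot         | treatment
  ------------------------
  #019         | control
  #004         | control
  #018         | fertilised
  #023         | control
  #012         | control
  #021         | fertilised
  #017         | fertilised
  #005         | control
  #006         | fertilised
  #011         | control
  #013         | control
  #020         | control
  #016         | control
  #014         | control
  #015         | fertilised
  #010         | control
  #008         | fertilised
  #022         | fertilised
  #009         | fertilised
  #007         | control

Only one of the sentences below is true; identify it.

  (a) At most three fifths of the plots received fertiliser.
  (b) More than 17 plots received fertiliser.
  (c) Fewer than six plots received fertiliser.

(a)

|A| = 20, |A ∩ B| = 8, |A ∖ B| = 12.
(a) requires |A ∩ B| / |A| ≤ 3/5: true.
(b) requires |A ∩ B| > 17: false.
(c) requires |A ∩ B| < 6: false.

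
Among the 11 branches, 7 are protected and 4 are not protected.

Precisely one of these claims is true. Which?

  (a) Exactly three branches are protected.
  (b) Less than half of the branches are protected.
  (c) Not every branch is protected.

|A| = 11, |A ∩ B| = 7, |A ∖ B| = 4.
(a) requires |A ∩ B| = 3: false.
(b) requires |A ∩ B| < |A ∖ B|: false.
(c) requires A ⊄ B (|A ∖ B| ≥ 1): true.

(c)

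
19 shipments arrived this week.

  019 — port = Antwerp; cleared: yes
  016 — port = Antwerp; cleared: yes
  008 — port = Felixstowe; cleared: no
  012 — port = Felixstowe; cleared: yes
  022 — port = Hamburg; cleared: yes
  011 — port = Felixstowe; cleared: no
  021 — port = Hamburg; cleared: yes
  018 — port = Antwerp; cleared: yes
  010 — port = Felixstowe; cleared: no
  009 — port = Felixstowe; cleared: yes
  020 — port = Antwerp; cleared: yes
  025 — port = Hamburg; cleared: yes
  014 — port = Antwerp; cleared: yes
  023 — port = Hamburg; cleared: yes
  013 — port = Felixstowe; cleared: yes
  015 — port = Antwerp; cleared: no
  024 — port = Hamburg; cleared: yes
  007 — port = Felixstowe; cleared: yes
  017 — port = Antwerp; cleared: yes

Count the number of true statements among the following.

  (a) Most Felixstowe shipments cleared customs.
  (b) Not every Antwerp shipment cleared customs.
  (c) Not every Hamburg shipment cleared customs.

(a) Felixstowe: |A| = 7, |A ∩ B| = 4; needs |A ∩ B| > |A ∖ B| — true.
(b) Antwerp: |A| = 7, |A ∩ B| = 6; needs A ⊄ B (|A ∖ B| ≥ 1) — true.
(c) Hamburg: |A| = 5, |A ∩ B| = 5; needs A ⊄ B (|A ∖ B| ≥ 1) — false.

2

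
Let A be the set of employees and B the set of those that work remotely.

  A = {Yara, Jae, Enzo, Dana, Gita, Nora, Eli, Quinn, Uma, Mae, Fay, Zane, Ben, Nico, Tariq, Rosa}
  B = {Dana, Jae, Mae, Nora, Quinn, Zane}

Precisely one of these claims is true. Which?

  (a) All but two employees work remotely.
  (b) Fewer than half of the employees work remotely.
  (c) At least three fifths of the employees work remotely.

(b)

|A| = 16, |A ∩ B| = 6, |A ∖ B| = 10.
(a) requires |A ∖ B| = 2: false.
(b) requires |A ∩ B| < |A ∖ B|: true.
(c) requires |A ∩ B| / |A| ≥ 3/5: false.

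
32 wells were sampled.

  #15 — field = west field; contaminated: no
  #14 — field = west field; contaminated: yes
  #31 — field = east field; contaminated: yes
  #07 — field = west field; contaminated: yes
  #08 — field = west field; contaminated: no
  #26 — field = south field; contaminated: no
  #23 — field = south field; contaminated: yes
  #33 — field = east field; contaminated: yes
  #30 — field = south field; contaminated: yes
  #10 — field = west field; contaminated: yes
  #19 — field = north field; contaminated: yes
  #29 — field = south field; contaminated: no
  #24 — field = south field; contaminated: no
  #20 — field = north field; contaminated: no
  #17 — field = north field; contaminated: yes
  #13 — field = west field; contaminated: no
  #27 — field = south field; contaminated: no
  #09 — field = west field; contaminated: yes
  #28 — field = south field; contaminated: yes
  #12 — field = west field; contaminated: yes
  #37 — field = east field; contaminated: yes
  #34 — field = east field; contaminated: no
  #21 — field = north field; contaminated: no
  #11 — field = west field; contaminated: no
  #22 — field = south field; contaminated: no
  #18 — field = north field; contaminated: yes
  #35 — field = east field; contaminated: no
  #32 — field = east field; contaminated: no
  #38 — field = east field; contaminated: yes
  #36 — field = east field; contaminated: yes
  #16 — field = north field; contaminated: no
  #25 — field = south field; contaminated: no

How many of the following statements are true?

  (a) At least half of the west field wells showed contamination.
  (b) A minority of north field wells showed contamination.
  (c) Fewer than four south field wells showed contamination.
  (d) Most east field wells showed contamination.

(a) west field: |A| = 9, |A ∩ B| = 5; needs |A ∩ B| ≥ |A ∖ B| — true.
(b) north field: |A| = 6, |A ∩ B| = 3; needs |A ∩ B| < |A ∖ B| — false.
(c) south field: |A| = 9, |A ∩ B| = 3; needs |A ∩ B| < 4 — true.
(d) east field: |A| = 8, |A ∩ B| = 5; needs |A ∩ B| > |A ∖ B| — true.

3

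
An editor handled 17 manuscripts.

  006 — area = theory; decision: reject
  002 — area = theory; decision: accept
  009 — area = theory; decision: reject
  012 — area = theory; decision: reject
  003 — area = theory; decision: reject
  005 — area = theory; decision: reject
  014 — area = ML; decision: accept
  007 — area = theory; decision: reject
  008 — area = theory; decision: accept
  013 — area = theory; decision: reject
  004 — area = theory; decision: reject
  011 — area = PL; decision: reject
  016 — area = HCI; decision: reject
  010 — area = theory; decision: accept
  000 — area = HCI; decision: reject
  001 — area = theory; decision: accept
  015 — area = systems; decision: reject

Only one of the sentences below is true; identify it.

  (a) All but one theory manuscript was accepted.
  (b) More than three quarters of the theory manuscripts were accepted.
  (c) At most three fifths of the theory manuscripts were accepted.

(c)

|A| = 12, |A ∩ B| = 4, |A ∖ B| = 8.
(a) requires |A ∖ B| = 1: false.
(b) requires |A ∩ B| / |A| > 3/4: false.
(c) requires |A ∩ B| / |A| ≤ 3/5: true.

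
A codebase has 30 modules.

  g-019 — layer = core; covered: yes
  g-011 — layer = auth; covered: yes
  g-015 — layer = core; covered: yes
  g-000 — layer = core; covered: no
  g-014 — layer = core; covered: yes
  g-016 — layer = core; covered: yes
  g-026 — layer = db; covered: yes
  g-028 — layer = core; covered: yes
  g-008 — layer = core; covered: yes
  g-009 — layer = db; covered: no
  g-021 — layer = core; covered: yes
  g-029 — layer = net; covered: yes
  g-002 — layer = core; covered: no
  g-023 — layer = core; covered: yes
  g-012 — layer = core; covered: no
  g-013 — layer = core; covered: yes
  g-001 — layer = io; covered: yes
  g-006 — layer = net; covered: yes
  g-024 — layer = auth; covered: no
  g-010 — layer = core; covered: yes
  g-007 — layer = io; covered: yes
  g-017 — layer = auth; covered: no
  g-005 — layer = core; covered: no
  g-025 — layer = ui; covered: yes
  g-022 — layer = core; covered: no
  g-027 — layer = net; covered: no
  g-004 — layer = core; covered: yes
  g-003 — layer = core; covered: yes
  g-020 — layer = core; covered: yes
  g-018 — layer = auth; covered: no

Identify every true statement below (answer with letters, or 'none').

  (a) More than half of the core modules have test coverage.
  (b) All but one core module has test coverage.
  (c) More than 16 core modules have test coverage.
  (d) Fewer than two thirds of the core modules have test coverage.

(a)

|A| = 18, |A ∩ B| = 13, |A ∖ B| = 5.
(a) |A ∩ B| > |A ∖ B|: holds.
(b) |A ∖ B| = 1: fails.
(c) |A ∩ B| > 16: fails.
(d) |A ∩ B| / |A| < 2/3: fails.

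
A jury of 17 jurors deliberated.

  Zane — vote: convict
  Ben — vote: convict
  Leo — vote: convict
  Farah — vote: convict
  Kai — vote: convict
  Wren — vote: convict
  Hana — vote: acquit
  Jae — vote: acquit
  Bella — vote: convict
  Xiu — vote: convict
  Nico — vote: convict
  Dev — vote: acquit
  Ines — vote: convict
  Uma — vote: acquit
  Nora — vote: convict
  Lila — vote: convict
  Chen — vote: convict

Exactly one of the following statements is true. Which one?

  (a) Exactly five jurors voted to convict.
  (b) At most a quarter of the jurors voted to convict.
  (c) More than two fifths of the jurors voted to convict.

(c)

|A| = 17, |A ∩ B| = 13, |A ∖ B| = 4.
(a) requires |A ∩ B| = 5: false.
(b) requires |A ∩ B| / |A| ≤ 1/4: false.
(c) requires |A ∩ B| / |A| > 2/5: true.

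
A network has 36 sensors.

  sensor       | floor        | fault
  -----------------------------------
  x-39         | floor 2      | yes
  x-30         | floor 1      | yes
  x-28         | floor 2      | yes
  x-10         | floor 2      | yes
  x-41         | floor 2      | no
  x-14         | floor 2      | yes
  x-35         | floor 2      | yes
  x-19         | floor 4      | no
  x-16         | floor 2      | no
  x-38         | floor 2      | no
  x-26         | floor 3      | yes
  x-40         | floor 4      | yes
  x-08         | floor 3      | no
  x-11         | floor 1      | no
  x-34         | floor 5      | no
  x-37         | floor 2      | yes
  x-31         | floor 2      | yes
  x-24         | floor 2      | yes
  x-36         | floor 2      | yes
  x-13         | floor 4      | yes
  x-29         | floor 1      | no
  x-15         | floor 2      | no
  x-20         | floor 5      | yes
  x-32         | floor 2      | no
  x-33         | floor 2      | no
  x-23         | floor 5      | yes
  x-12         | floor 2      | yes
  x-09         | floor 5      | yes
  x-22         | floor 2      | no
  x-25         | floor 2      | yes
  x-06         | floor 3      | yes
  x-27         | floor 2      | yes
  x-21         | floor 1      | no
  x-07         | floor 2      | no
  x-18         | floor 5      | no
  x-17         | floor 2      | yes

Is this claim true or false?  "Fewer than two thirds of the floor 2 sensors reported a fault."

'Fewer than two thirds of the floor 2 sensors reported a fault' holds iff |A ∩ B| / |A| < 2/3.
|A| = 21, |A ∩ B| = 13, |A ∖ B| = 8.
|A ∩ B|/|A| = 13/21, so the statement is true.

True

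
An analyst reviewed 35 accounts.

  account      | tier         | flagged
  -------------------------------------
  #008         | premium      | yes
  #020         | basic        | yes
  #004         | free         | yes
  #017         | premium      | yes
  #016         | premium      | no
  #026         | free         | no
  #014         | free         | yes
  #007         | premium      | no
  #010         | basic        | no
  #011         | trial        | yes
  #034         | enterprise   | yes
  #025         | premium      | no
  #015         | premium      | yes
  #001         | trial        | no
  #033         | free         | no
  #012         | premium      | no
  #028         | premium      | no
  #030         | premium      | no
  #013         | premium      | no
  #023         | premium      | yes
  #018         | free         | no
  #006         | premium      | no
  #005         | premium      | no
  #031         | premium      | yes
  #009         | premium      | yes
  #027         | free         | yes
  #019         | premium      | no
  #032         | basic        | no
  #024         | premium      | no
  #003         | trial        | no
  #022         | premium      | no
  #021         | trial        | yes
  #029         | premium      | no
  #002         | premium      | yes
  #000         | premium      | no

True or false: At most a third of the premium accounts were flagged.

True

'At most a third of the premium accounts were flagged' holds iff |A ∩ B| / |A| ≤ 1/3.
|A| = 21, |A ∩ B| = 7, |A ∖ B| = 14.
|A ∩ B|/|A| = 7/21, so the statement is true.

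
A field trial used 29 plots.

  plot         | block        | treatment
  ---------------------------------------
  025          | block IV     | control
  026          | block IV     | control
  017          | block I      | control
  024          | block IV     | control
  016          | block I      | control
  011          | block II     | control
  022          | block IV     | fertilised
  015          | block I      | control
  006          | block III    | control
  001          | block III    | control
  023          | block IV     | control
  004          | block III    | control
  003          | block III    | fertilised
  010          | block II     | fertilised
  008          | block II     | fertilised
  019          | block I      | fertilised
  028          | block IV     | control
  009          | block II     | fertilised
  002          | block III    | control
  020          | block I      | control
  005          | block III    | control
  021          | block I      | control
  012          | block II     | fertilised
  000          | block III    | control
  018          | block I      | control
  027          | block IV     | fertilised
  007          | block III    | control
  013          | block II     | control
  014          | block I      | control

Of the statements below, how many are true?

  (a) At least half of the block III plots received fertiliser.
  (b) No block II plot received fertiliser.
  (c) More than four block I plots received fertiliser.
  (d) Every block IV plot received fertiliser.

(a) block III: |A| = 8, |A ∩ B| = 1; needs |A ∩ B| ≥ |A ∖ B| — false.
(b) block II: |A| = 6, |A ∩ B| = 4; needs A ∩ B = ∅ (|A ∩ B| = 0) — false.
(c) block I: |A| = 8, |A ∩ B| = 1; needs |A ∩ B| > 4 — false.
(d) block IV: |A| = 7, |A ∩ B| = 2; needs A ⊆ B, i.e. every element of A is in B (|A ∖ B| = 0) — false.

0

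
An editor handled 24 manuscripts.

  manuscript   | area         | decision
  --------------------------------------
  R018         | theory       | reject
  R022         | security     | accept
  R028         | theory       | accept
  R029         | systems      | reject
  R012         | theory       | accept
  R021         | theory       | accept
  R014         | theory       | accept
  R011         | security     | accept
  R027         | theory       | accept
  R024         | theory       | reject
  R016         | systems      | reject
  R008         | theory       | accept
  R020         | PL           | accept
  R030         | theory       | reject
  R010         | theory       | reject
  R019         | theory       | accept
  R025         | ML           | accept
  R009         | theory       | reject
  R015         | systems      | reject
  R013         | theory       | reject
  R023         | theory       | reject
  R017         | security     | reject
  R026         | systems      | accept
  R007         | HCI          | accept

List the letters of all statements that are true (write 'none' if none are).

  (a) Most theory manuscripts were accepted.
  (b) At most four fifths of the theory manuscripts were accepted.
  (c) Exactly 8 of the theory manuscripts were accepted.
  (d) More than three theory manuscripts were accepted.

|A| = 14, |A ∩ B| = 7, |A ∖ B| = 7.
(a) |A ∩ B| > |A ∖ B|: fails.
(b) |A ∩ B| / |A| ≤ 4/5: holds.
(c) |A ∩ B| = 8: fails.
(d) |A ∩ B| > 3: holds.

(b), (d)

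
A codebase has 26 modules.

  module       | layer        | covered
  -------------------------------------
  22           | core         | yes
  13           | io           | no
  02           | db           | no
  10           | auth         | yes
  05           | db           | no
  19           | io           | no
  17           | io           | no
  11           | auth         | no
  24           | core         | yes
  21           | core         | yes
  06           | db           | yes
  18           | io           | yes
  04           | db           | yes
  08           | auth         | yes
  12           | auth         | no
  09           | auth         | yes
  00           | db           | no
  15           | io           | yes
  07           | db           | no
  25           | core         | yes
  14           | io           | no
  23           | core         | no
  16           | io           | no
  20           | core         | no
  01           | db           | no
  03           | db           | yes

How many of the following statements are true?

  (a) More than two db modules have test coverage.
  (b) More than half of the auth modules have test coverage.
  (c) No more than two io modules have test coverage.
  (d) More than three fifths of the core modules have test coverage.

(a) db: |A| = 8, |A ∩ B| = 3; needs |A ∩ B| > 2 — true.
(b) auth: |A| = 5, |A ∩ B| = 3; needs |A ∩ B| > |A ∖ B| — true.
(c) io: |A| = 7, |A ∩ B| = 2; needs |A ∩ B| ≤ 2 — true.
(d) core: |A| = 6, |A ∩ B| = 4; needs |A ∩ B| / |A| > 3/5 — true.

4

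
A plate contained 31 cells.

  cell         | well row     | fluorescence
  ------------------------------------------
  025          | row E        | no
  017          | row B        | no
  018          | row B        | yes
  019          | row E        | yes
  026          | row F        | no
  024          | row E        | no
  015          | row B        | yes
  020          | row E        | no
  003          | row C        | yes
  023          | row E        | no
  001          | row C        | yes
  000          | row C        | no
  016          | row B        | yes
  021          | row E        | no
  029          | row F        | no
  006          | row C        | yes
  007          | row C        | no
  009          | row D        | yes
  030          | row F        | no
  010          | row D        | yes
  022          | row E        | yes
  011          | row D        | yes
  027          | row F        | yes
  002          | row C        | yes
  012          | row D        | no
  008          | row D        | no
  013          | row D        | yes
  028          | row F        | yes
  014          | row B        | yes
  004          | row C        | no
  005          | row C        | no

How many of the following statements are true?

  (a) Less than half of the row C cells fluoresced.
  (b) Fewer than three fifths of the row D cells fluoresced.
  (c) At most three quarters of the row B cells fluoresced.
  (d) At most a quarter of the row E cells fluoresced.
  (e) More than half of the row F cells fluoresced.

(a) row C: |A| = 8, |A ∩ B| = 4; needs |A ∩ B| < |A ∖ B| — false.
(b) row D: |A| = 6, |A ∩ B| = 4; needs |A ∩ B| / |A| < 3/5 — false.
(c) row B: |A| = 5, |A ∩ B| = 4; needs |A ∩ B| / |A| ≤ 3/4 — false.
(d) row E: |A| = 7, |A ∩ B| = 2; needs |A ∩ B| / |A| ≤ 1/4 — false.
(e) row F: |A| = 5, |A ∩ B| = 2; needs |A ∩ B| > |A ∖ B| — false.

0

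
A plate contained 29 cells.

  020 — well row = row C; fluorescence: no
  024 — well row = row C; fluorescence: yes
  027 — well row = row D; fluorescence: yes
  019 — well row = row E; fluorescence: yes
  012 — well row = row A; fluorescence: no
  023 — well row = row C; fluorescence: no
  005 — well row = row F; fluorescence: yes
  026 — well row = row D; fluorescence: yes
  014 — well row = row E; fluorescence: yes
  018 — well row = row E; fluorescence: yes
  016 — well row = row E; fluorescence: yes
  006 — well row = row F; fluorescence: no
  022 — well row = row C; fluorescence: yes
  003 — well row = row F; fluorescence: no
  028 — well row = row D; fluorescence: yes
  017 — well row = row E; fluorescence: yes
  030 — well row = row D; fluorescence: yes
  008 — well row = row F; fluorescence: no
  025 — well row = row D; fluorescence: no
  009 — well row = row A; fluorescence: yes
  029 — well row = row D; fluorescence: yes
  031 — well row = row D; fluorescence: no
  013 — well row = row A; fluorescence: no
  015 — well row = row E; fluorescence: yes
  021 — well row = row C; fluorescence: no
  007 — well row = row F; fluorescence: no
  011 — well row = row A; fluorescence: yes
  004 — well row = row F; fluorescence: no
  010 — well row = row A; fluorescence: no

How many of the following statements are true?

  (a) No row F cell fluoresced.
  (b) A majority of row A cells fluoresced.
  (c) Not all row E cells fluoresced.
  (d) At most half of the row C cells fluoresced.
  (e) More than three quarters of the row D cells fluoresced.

(a) row F: |A| = 6, |A ∩ B| = 1; needs A ∩ B = ∅ (|A ∩ B| = 0) — false.
(b) row A: |A| = 5, |A ∩ B| = 2; needs |A ∩ B| > |A ∖ B| — false.
(c) row E: |A| = 6, |A ∩ B| = 6; needs A ⊄ B (|A ∖ B| ≥ 1) — false.
(d) row C: |A| = 5, |A ∩ B| = 2; needs |A ∩ B| ≤ |A ∖ B| — true.
(e) row D: |A| = 7, |A ∩ B| = 5; needs |A ∩ B| / |A| > 3/4 — false.

1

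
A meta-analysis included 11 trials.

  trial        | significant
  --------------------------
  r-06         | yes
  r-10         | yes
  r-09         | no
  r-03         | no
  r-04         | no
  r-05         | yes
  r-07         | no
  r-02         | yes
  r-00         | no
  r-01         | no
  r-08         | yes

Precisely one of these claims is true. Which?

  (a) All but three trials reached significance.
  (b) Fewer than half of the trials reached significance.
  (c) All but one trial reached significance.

|A| = 11, |A ∩ B| = 5, |A ∖ B| = 6.
(a) requires |A ∖ B| = 3: false.
(b) requires |A ∩ B| < |A ∖ B|: true.
(c) requires |A ∖ B| = 1: false.

(b)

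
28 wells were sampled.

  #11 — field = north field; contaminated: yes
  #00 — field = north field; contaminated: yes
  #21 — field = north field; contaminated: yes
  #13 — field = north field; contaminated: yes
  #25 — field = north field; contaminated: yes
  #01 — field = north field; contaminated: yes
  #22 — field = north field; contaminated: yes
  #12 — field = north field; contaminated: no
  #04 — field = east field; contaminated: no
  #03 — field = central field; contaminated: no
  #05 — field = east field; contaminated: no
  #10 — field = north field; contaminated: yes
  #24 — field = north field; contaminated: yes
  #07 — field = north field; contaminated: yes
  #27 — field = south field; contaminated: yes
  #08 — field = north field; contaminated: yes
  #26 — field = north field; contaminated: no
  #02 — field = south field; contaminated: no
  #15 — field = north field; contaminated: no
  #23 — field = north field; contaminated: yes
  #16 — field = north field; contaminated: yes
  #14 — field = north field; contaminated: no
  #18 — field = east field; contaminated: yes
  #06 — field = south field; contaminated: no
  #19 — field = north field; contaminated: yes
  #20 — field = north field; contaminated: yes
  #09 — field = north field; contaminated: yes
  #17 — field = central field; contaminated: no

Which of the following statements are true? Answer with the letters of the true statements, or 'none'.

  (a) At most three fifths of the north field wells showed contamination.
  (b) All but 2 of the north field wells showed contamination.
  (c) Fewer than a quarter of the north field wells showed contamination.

none

|A| = 20, |A ∩ B| = 16, |A ∖ B| = 4.
(a) |A ∩ B| / |A| ≤ 3/5: fails.
(b) |A ∖ B| = 2: fails.
(c) |A ∩ B| / |A| < 1/4: fails.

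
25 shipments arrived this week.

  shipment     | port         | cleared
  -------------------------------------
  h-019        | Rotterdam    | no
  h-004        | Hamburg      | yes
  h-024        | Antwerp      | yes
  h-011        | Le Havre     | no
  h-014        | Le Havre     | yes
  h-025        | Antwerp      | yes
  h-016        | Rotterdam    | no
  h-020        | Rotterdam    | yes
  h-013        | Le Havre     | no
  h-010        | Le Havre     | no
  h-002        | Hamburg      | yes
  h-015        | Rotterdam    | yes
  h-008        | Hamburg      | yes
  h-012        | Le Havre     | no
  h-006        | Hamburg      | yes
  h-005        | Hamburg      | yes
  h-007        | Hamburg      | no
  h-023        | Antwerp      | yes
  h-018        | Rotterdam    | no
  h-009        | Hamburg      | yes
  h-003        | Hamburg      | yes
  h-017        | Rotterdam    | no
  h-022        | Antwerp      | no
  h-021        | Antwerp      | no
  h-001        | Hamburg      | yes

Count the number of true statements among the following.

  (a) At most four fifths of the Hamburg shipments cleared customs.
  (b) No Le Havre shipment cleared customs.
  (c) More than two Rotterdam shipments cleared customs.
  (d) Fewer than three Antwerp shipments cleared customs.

(a) Hamburg: |A| = 9, |A ∩ B| = 8; needs |A ∩ B| / |A| ≤ 4/5 — false.
(b) Le Havre: |A| = 5, |A ∩ B| = 1; needs A ∩ B = ∅ (|A ∩ B| = 0) — false.
(c) Rotterdam: |A| = 6, |A ∩ B| = 2; needs |A ∩ B| > 2 — false.
(d) Antwerp: |A| = 5, |A ∩ B| = 3; needs |A ∩ B| < 3 — false.

0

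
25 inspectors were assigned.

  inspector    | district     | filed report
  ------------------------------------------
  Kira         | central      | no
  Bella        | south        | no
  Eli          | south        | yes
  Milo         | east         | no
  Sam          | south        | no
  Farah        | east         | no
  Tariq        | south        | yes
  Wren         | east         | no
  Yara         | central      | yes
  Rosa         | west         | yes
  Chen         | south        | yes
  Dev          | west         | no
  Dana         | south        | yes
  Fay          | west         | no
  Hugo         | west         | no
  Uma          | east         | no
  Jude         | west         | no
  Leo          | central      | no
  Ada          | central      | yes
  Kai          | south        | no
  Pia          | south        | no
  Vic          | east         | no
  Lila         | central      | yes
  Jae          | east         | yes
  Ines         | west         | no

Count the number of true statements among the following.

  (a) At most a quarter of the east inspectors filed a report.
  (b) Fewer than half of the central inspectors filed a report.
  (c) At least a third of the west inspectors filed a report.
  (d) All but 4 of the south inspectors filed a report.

2

(a) east: |A| = 6, |A ∩ B| = 1; needs |A ∩ B| / |A| ≤ 1/4 — true.
(b) central: |A| = 5, |A ∩ B| = 3; needs |A ∩ B| < |A ∖ B| — false.
(c) west: |A| = 6, |A ∩ B| = 1; needs |A ∩ B| / |A| ≥ 1/3 — false.
(d) south: |A| = 8, |A ∩ B| = 4; needs |A ∖ B| = 4 — true.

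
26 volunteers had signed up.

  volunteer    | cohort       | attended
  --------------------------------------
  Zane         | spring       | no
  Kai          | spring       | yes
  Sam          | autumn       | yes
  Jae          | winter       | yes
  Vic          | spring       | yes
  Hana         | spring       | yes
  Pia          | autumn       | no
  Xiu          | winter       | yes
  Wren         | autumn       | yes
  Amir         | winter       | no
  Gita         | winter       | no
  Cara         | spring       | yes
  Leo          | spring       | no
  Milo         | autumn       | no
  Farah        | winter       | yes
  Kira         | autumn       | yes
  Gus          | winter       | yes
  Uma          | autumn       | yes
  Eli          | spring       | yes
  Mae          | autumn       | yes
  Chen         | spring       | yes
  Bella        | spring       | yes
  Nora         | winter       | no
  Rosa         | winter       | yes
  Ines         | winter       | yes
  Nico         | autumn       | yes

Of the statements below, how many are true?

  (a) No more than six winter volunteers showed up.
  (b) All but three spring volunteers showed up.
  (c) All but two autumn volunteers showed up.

2

(a) winter: |A| = 9, |A ∩ B| = 6; needs |A ∩ B| ≤ 6 — true.
(b) spring: |A| = 9, |A ∩ B| = 7; needs |A ∖ B| = 3 — false.
(c) autumn: |A| = 8, |A ∩ B| = 6; needs |A ∖ B| = 2 — true.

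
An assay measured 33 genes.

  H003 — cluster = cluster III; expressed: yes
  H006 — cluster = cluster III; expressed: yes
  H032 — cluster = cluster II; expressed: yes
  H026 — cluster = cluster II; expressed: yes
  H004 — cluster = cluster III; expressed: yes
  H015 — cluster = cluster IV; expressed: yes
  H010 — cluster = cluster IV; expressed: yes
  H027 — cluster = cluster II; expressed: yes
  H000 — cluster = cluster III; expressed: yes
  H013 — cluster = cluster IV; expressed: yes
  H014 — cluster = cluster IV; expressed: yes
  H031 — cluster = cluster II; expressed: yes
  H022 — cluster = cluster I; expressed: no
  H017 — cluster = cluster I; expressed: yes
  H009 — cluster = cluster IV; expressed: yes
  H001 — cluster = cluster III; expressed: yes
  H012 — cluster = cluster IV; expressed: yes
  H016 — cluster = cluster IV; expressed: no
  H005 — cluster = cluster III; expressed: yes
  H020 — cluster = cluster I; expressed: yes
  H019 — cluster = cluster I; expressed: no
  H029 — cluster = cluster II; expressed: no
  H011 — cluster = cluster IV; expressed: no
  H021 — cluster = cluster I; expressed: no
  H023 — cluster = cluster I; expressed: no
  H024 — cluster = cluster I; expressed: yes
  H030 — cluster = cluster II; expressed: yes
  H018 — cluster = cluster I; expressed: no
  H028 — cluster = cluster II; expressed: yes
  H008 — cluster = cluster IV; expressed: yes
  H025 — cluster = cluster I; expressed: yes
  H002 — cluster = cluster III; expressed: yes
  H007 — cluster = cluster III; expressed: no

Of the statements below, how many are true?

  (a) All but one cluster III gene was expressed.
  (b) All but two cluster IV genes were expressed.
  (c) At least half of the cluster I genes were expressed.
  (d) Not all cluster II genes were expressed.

(a) cluster III: |A| = 8, |A ∩ B| = 7; needs |A ∖ B| = 1 — true.
(b) cluster IV: |A| = 9, |A ∩ B| = 7; needs |A ∖ B| = 2 — true.
(c) cluster I: |A| = 9, |A ∩ B| = 4; needs |A ∩ B| ≥ |A ∖ B| — false.
(d) cluster II: |A| = 7, |A ∩ B| = 6; needs A ⊄ B (|A ∖ B| ≥ 1) — true.

3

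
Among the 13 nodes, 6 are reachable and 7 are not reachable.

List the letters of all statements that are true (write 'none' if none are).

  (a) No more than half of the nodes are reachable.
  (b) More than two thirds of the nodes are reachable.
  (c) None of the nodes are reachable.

(a)

|A| = 13, |A ∩ B| = 6, |A ∖ B| = 7.
(a) |A ∩ B| ≤ |A ∖ B|: holds.
(b) |A ∩ B| / |A| > 2/3: fails.
(c) A ∩ B = ∅ (|A ∩ B| = 0): fails.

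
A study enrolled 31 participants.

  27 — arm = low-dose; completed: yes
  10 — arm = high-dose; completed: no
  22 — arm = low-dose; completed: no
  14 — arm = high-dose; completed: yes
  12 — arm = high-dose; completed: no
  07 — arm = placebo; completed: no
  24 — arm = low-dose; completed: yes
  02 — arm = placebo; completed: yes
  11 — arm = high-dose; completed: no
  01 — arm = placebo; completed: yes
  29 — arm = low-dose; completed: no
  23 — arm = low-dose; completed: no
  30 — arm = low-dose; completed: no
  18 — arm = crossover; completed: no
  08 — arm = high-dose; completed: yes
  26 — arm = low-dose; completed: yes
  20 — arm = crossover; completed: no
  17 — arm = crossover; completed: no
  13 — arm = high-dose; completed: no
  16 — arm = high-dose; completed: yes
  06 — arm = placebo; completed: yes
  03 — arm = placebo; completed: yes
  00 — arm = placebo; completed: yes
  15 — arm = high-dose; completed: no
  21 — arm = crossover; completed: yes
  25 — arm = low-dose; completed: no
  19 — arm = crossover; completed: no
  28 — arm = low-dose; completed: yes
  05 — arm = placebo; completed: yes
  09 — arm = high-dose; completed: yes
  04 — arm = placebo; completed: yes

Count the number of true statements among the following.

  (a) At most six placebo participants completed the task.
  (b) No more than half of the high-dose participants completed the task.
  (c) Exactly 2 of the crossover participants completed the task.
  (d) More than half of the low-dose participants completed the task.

(a) placebo: |A| = 8, |A ∩ B| = 7; needs |A ∩ B| ≤ 6 — false.
(b) high-dose: |A| = 9, |A ∩ B| = 4; needs |A ∩ B| ≤ |A ∖ B| — true.
(c) crossover: |A| = 5, |A ∩ B| = 1; needs |A ∩ B| = 2 — false.
(d) low-dose: |A| = 9, |A ∩ B| = 4; needs |A ∩ B| > |A ∖ B| — false.

1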